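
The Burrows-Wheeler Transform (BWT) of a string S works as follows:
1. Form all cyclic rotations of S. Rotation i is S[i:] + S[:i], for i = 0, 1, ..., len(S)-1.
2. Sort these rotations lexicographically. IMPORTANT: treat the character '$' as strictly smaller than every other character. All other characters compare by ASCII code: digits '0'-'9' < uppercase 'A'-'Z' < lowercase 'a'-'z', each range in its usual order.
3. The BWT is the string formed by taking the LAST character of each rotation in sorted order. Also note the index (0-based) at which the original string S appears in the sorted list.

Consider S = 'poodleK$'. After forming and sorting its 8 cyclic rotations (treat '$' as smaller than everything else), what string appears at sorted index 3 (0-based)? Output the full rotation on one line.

All 8 rotations (rotation i = S[i:]+S[:i]):
  rot[0] = poodleK$
  rot[1] = oodleK$p
  rot[2] = odleK$po
  rot[3] = dleK$poo
  rot[4] = leK$pood
  rot[5] = eK$poodl
  rot[6] = K$poodle
  rot[7] = $poodleK
Sorted (with $ < everything):
  sorted[0] = $poodleK
  sorted[1] = K$poodle
  sorted[2] = dleK$poo
  sorted[3] = eK$poodl
  sorted[4] = leK$pood
  sorted[5] = odleK$po
  sorted[6] = oodleK$p
  sorted[7] = poodleK$
sorted[3] = eK$poodl

Answer: eK$poodl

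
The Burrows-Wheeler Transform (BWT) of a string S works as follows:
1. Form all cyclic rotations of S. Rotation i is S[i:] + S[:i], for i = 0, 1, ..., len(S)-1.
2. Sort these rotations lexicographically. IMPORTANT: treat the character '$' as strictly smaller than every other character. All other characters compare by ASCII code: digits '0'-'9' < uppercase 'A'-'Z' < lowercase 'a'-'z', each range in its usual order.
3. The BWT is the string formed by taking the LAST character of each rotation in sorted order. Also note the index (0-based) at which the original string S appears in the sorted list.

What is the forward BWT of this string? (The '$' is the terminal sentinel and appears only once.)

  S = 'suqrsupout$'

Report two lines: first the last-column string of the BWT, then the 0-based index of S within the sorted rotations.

Answer: tpuuqr$usso
6

Derivation:
All 11 rotations (rotation i = S[i:]+S[:i]):
  rot[0] = suqrsupout$
  rot[1] = uqrsupout$s
  rot[2] = qrsupout$su
  rot[3] = rsupout$suq
  rot[4] = supout$suqr
  rot[5] = upout$suqrs
  rot[6] = pout$suqrsu
  rot[7] = out$suqrsup
  rot[8] = ut$suqrsupo
  rot[9] = t$suqrsupou
  rot[10] = $suqrsupout
Sorted (with $ < everything):
  sorted[0] = $suqrsupout  (last char: 't')
  sorted[1] = out$suqrsup  (last char: 'p')
  sorted[2] = pout$suqrsu  (last char: 'u')
  sorted[3] = qrsupout$su  (last char: 'u')
  sorted[4] = rsupout$suq  (last char: 'q')
  sorted[5] = supout$suqr  (last char: 'r')
  sorted[6] = suqrsupout$  (last char: '$')
  sorted[7] = t$suqrsupou  (last char: 'u')
  sorted[8] = upout$suqrs  (last char: 's')
  sorted[9] = uqrsupout$s  (last char: 's')
  sorted[10] = ut$suqrsupo  (last char: 'o')
Last column: tpuuqr$usso
Original string S is at sorted index 6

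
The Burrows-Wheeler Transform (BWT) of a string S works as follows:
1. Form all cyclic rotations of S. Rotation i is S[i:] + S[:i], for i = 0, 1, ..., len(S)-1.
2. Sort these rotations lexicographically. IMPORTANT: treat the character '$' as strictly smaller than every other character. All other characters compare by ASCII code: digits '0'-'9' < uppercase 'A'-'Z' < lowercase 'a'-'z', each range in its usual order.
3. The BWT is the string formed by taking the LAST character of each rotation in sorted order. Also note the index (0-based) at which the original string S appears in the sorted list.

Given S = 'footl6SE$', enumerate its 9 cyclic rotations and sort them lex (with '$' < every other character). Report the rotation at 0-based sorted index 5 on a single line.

Answer: l6SE$foot

Derivation:
All 9 rotations (rotation i = S[i:]+S[:i]):
  rot[0] = footl6SE$
  rot[1] = ootl6SE$f
  rot[2] = otl6SE$fo
  rot[3] = tl6SE$foo
  rot[4] = l6SE$foot
  rot[5] = 6SE$footl
  rot[6] = SE$footl6
  rot[7] = E$footl6S
  rot[8] = $footl6SE
Sorted (with $ < everything):
  sorted[0] = $footl6SE
  sorted[1] = 6SE$footl
  sorted[2] = E$footl6S
  sorted[3] = SE$footl6
  sorted[4] = footl6SE$
  sorted[5] = l6SE$foot
  sorted[6] = ootl6SE$f
  sorted[7] = otl6SE$fo
  sorted[8] = tl6SE$foo
sorted[5] = l6SE$foot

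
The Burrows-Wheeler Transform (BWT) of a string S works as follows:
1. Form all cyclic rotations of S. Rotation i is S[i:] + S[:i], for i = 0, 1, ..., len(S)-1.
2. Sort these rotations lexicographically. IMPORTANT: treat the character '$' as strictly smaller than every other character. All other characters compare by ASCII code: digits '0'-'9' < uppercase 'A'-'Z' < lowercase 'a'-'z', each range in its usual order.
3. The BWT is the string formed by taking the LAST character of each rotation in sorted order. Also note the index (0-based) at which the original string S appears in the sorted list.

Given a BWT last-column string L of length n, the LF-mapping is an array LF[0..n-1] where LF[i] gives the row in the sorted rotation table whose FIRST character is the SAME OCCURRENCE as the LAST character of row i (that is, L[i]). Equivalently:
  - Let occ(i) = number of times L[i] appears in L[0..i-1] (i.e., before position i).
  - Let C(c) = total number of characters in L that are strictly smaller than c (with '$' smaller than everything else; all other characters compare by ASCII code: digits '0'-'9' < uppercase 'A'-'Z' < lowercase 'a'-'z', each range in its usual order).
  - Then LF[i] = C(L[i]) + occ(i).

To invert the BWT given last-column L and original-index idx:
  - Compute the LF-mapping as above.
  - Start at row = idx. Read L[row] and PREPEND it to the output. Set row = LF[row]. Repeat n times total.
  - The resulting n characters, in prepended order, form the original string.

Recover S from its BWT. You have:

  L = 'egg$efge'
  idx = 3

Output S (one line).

LF mapping: 1 5 6 0 2 4 7 3
Walk LF starting at row 3, prepending L[row]:
  step 1: row=3, L[3]='$', prepend. Next row=LF[3]=0
  step 2: row=0, L[0]='e', prepend. Next row=LF[0]=1
  step 3: row=1, L[1]='g', prepend. Next row=LF[1]=5
  step 4: row=5, L[5]='f', prepend. Next row=LF[5]=4
  step 5: row=4, L[4]='e', prepend. Next row=LF[4]=2
  step 6: row=2, L[2]='g', prepend. Next row=LF[2]=6
  step 7: row=6, L[6]='g', prepend. Next row=LF[6]=7
  step 8: row=7, L[7]='e', prepend. Next row=LF[7]=3
Reversed output: eggefge$

Answer: eggefge$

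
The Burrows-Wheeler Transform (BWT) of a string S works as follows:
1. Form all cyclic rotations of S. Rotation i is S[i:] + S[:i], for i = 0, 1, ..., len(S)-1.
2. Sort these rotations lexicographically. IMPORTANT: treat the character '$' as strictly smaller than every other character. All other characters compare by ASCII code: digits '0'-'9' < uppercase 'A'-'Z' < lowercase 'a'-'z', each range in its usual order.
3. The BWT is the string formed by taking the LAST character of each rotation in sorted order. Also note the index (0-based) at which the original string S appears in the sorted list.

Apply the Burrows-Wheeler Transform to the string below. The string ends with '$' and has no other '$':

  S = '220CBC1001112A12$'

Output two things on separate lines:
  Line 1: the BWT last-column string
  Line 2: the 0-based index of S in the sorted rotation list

All 17 rotations (rotation i = S[i:]+S[:i]):
  rot[0] = 220CBC1001112A12$
  rot[1] = 20CBC1001112A12$2
  rot[2] = 0CBC1001112A12$22
  rot[3] = CBC1001112A12$220
  rot[4] = BC1001112A12$220C
  rot[5] = C1001112A12$220CB
  rot[6] = 1001112A12$220CBC
  rot[7] = 001112A12$220CBC1
  rot[8] = 01112A12$220CBC10
  rot[9] = 1112A12$220CBC100
  rot[10] = 112A12$220CBC1001
  rot[11] = 12A12$220CBC10011
  rot[12] = 2A12$220CBC100111
  rot[13] = A12$220CBC1001112
  rot[14] = 12$220CBC1001112A
  rot[15] = 2$220CBC1001112A1
  rot[16] = $220CBC1001112A12
Sorted (with $ < everything):
  sorted[0] = $220CBC1001112A12  (last char: '2')
  sorted[1] = 001112A12$220CBC1  (last char: '1')
  sorted[2] = 01112A12$220CBC10  (last char: '0')
  sorted[3] = 0CBC1001112A12$22  (last char: '2')
  sorted[4] = 1001112A12$220CBC  (last char: 'C')
  sorted[5] = 1112A12$220CBC100  (last char: '0')
  sorted[6] = 112A12$220CBC1001  (last char: '1')
  sorted[7] = 12$220CBC1001112A  (last char: 'A')
  sorted[8] = 12A12$220CBC10011  (last char: '1')
  sorted[9] = 2$220CBC1001112A1  (last char: '1')
  sorted[10] = 20CBC1001112A12$2  (last char: '2')
  sorted[11] = 220CBC1001112A12$  (last char: '$')
  sorted[12] = 2A12$220CBC100111  (last char: '1')
  sorted[13] = A12$220CBC1001112  (last char: '2')
  sorted[14] = BC1001112A12$220C  (last char: 'C')
  sorted[15] = C1001112A12$220CB  (last char: 'B')
  sorted[16] = CBC1001112A12$220  (last char: '0')
Last column: 2102C01A112$12CB0
Original string S is at sorted index 11

Answer: 2102C01A112$12CB0
11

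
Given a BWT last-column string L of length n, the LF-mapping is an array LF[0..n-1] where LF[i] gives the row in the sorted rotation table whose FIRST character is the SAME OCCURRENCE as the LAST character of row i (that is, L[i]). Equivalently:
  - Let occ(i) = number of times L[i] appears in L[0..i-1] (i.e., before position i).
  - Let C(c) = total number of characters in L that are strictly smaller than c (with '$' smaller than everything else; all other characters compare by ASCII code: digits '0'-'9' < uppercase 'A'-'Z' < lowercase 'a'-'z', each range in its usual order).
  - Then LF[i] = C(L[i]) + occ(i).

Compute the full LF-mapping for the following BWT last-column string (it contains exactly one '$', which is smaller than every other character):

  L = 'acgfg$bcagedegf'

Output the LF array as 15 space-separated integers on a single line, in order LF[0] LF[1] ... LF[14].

Answer: 1 4 11 9 12 0 3 5 2 13 7 6 8 14 10

Derivation:
Char counts: '$':1, 'a':2, 'b':1, 'c':2, 'd':1, 'e':2, 'f':2, 'g':4
C (first-col start): C('$')=0, C('a')=1, C('b')=3, C('c')=4, C('d')=6, C('e')=7, C('f')=9, C('g')=11
L[0]='a': occ=0, LF[0]=C('a')+0=1+0=1
L[1]='c': occ=0, LF[1]=C('c')+0=4+0=4
L[2]='g': occ=0, LF[2]=C('g')+0=11+0=11
L[3]='f': occ=0, LF[3]=C('f')+0=9+0=9
L[4]='g': occ=1, LF[4]=C('g')+1=11+1=12
L[5]='$': occ=0, LF[5]=C('$')+0=0+0=0
L[6]='b': occ=0, LF[6]=C('b')+0=3+0=3
L[7]='c': occ=1, LF[7]=C('c')+1=4+1=5
L[8]='a': occ=1, LF[8]=C('a')+1=1+1=2
L[9]='g': occ=2, LF[9]=C('g')+2=11+2=13
L[10]='e': occ=0, LF[10]=C('e')+0=7+0=7
L[11]='d': occ=0, LF[11]=C('d')+0=6+0=6
L[12]='e': occ=1, LF[12]=C('e')+1=7+1=8
L[13]='g': occ=3, LF[13]=C('g')+3=11+3=14
L[14]='f': occ=1, LF[14]=C('f')+1=9+1=10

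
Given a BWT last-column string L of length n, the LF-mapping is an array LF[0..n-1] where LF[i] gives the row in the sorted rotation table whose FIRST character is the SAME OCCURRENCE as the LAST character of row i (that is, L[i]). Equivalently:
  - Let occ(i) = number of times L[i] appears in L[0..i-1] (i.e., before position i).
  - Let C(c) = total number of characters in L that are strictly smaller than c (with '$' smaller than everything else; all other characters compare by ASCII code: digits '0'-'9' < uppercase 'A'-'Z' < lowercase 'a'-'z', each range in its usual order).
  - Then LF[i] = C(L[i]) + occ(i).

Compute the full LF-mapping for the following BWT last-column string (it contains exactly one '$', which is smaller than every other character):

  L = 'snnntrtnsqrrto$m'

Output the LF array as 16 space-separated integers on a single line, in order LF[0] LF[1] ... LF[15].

Char counts: '$':1, 'm':1, 'n':4, 'o':1, 'q':1, 'r':3, 's':2, 't':3
C (first-col start): C('$')=0, C('m')=1, C('n')=2, C('o')=6, C('q')=7, C('r')=8, C('s')=11, C('t')=13
L[0]='s': occ=0, LF[0]=C('s')+0=11+0=11
L[1]='n': occ=0, LF[1]=C('n')+0=2+0=2
L[2]='n': occ=1, LF[2]=C('n')+1=2+1=3
L[3]='n': occ=2, LF[3]=C('n')+2=2+2=4
L[4]='t': occ=0, LF[4]=C('t')+0=13+0=13
L[5]='r': occ=0, LF[5]=C('r')+0=8+0=8
L[6]='t': occ=1, LF[6]=C('t')+1=13+1=14
L[7]='n': occ=3, LF[7]=C('n')+3=2+3=5
L[8]='s': occ=1, LF[8]=C('s')+1=11+1=12
L[9]='q': occ=0, LF[9]=C('q')+0=7+0=7
L[10]='r': occ=1, LF[10]=C('r')+1=8+1=9
L[11]='r': occ=2, LF[11]=C('r')+2=8+2=10
L[12]='t': occ=2, LF[12]=C('t')+2=13+2=15
L[13]='o': occ=0, LF[13]=C('o')+0=6+0=6
L[14]='$': occ=0, LF[14]=C('$')+0=0+0=0
L[15]='m': occ=0, LF[15]=C('m')+0=1+0=1

Answer: 11 2 3 4 13 8 14 5 12 7 9 10 15 6 0 1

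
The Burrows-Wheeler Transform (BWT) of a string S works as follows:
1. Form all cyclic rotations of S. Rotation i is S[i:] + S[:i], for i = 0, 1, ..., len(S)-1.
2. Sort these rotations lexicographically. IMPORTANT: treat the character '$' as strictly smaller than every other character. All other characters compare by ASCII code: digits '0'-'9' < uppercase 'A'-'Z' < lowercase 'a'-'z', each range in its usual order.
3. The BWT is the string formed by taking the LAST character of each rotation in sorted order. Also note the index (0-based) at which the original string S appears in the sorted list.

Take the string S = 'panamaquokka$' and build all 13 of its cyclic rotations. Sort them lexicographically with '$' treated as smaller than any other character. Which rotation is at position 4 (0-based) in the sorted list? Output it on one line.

All 13 rotations (rotation i = S[i:]+S[:i]):
  rot[0] = panamaquokka$
  rot[1] = anamaquokka$p
  rot[2] = namaquokka$pa
  rot[3] = amaquokka$pan
  rot[4] = maquokka$pana
  rot[5] = aquokka$panam
  rot[6] = quokka$panama
  rot[7] = uokka$panamaq
  rot[8] = okka$panamaqu
  rot[9] = kka$panamaquo
  rot[10] = ka$panamaquok
  rot[11] = a$panamaquokk
  rot[12] = $panamaquokka
Sorted (with $ < everything):
  sorted[0] = $panamaquokka
  sorted[1] = a$panamaquokk
  sorted[2] = amaquokka$pan
  sorted[3] = anamaquokka$p
  sorted[4] = aquokka$panam
  sorted[5] = ka$panamaquok
  sorted[6] = kka$panamaquo
  sorted[7] = maquokka$pana
  sorted[8] = namaquokka$pa
  sorted[9] = okka$panamaqu
  sorted[10] = panamaquokka$
  sorted[11] = quokka$panama
  sorted[12] = uokka$panamaq
sorted[4] = aquokka$panam

Answer: aquokka$panam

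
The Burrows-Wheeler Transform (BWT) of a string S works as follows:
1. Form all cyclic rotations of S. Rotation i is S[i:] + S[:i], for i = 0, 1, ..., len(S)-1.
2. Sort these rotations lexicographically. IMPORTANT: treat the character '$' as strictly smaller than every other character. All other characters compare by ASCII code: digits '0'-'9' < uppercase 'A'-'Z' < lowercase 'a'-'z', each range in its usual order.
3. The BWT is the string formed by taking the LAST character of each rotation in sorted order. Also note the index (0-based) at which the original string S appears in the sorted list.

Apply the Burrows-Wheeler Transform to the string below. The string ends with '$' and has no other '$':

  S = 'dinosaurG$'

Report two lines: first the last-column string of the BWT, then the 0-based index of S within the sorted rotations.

All 10 rotations (rotation i = S[i:]+S[:i]):
  rot[0] = dinosaurG$
  rot[1] = inosaurG$d
  rot[2] = nosaurG$di
  rot[3] = osaurG$din
  rot[4] = saurG$dino
  rot[5] = aurG$dinos
  rot[6] = urG$dinosa
  rot[7] = rG$dinosau
  rot[8] = G$dinosaur
  rot[9] = $dinosaurG
Sorted (with $ < everything):
  sorted[0] = $dinosaurG  (last char: 'G')
  sorted[1] = G$dinosaur  (last char: 'r')
  sorted[2] = aurG$dinos  (last char: 's')
  sorted[3] = dinosaurG$  (last char: '$')
  sorted[4] = inosaurG$d  (last char: 'd')
  sorted[5] = nosaurG$di  (last char: 'i')
  sorted[6] = osaurG$din  (last char: 'n')
  sorted[7] = rG$dinosau  (last char: 'u')
  sorted[8] = saurG$dino  (last char: 'o')
  sorted[9] = urG$dinosa  (last char: 'a')
Last column: Grs$dinuoa
Original string S is at sorted index 3

Answer: Grs$dinuoa
3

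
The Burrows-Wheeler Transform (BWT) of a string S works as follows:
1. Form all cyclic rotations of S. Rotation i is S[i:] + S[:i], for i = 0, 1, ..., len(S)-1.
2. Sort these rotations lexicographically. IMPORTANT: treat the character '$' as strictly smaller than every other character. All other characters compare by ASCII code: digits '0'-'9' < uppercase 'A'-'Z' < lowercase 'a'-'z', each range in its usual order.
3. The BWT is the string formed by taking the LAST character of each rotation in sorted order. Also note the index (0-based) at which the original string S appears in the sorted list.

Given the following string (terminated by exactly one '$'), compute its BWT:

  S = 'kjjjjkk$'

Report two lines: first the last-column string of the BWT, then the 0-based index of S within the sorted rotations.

All 8 rotations (rotation i = S[i:]+S[:i]):
  rot[0] = kjjjjkk$
  rot[1] = jjjjkk$k
  rot[2] = jjjkk$kj
  rot[3] = jjkk$kjj
  rot[4] = jkk$kjjj
  rot[5] = kk$kjjjj
  rot[6] = k$kjjjjk
  rot[7] = $kjjjjkk
Sorted (with $ < everything):
  sorted[0] = $kjjjjkk  (last char: 'k')
  sorted[1] = jjjjkk$k  (last char: 'k')
  sorted[2] = jjjkk$kj  (last char: 'j')
  sorted[3] = jjkk$kjj  (last char: 'j')
  sorted[4] = jkk$kjjj  (last char: 'j')
  sorted[5] = k$kjjjjk  (last char: 'k')
  sorted[6] = kjjjjkk$  (last char: '$')
  sorted[7] = kk$kjjjj  (last char: 'j')
Last column: kkjjjk$j
Original string S is at sorted index 6

Answer: kkjjjk$j
6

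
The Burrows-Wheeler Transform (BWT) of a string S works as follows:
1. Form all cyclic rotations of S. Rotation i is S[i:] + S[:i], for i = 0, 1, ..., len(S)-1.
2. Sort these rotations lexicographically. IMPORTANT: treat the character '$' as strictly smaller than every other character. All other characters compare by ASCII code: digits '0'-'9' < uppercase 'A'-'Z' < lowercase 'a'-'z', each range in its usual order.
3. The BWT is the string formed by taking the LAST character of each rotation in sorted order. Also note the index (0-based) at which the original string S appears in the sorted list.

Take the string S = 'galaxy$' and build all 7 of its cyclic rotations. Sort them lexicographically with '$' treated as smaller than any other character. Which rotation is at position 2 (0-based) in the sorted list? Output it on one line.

Answer: axy$gal

Derivation:
All 7 rotations (rotation i = S[i:]+S[:i]):
  rot[0] = galaxy$
  rot[1] = alaxy$g
  rot[2] = laxy$ga
  rot[3] = axy$gal
  rot[4] = xy$gala
  rot[5] = y$galax
  rot[6] = $galaxy
Sorted (with $ < everything):
  sorted[0] = $galaxy
  sorted[1] = alaxy$g
  sorted[2] = axy$gal
  sorted[3] = galaxy$
  sorted[4] = laxy$ga
  sorted[5] = xy$gala
  sorted[6] = y$galax
sorted[2] = axy$gal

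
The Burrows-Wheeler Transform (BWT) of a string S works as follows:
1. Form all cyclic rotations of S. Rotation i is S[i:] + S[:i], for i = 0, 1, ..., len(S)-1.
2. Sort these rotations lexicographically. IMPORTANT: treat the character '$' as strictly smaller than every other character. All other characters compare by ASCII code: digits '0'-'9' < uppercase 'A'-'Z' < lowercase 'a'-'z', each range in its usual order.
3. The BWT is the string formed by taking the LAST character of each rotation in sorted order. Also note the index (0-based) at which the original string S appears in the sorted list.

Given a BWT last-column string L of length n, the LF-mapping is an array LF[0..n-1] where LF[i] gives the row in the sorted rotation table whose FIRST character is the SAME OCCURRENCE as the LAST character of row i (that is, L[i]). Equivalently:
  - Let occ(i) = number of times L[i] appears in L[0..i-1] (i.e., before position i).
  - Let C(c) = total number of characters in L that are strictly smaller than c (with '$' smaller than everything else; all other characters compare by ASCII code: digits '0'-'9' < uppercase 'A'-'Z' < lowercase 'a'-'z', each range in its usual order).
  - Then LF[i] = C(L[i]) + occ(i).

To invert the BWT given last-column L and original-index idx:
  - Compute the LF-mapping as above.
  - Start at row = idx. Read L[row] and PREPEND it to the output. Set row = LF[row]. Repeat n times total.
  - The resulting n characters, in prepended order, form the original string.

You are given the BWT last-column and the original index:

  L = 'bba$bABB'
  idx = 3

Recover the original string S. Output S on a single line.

LF mapping: 5 6 4 0 7 1 2 3
Walk LF starting at row 3, prepending L[row]:
  step 1: row=3, L[3]='$', prepend. Next row=LF[3]=0
  step 2: row=0, L[0]='b', prepend. Next row=LF[0]=5
  step 3: row=5, L[5]='A', prepend. Next row=LF[5]=1
  step 4: row=1, L[1]='b', prepend. Next row=LF[1]=6
  step 5: row=6, L[6]='B', prepend. Next row=LF[6]=2
  step 6: row=2, L[2]='a', prepend. Next row=LF[2]=4
  step 7: row=4, L[4]='b', prepend. Next row=LF[4]=7
  step 8: row=7, L[7]='B', prepend. Next row=LF[7]=3
Reversed output: BbaBbAb$

Answer: BbaBbAb$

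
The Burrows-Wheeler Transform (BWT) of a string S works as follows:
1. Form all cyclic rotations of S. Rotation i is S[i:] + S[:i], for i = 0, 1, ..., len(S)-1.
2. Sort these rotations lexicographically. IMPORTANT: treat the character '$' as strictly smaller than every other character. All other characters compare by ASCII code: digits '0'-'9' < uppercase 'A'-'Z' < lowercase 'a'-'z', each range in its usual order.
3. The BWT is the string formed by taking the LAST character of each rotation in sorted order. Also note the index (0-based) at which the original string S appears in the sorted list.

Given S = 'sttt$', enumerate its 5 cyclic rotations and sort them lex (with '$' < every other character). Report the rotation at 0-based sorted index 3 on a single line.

All 5 rotations (rotation i = S[i:]+S[:i]):
  rot[0] = sttt$
  rot[1] = ttt$s
  rot[2] = tt$st
  rot[3] = t$stt
  rot[4] = $sttt
Sorted (with $ < everything):
  sorted[0] = $sttt
  sorted[1] = sttt$
  sorted[2] = t$stt
  sorted[3] = tt$st
  sorted[4] = ttt$s
sorted[3] = tt$st

Answer: tt$st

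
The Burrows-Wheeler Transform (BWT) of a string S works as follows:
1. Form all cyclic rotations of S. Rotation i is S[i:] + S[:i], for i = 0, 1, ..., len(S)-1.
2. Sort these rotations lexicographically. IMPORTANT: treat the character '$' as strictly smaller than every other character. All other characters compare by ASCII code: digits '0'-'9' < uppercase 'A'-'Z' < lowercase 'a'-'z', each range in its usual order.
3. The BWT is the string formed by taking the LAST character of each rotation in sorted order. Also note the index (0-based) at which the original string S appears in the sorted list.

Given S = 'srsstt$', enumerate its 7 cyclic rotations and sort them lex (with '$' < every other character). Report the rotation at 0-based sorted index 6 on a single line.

Answer: tt$srss

Derivation:
All 7 rotations (rotation i = S[i:]+S[:i]):
  rot[0] = srsstt$
  rot[1] = rsstt$s
  rot[2] = sstt$sr
  rot[3] = stt$srs
  rot[4] = tt$srss
  rot[5] = t$srsst
  rot[6] = $srsstt
Sorted (with $ < everything):
  sorted[0] = $srsstt
  sorted[1] = rsstt$s
  sorted[2] = srsstt$
  sorted[3] = sstt$sr
  sorted[4] = stt$srs
  sorted[5] = t$srsst
  sorted[6] = tt$srss
sorted[6] = tt$srss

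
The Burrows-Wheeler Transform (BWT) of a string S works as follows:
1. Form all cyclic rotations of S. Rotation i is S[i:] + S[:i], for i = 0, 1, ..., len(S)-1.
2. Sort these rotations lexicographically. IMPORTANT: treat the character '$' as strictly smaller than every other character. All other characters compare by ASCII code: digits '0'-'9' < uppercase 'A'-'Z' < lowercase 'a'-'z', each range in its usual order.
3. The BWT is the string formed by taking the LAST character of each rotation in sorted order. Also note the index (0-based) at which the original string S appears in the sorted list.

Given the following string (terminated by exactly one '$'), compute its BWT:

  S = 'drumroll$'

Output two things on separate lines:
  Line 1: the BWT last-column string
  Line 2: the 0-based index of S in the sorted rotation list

Answer: l$lourmdr
1

Derivation:
All 9 rotations (rotation i = S[i:]+S[:i]):
  rot[0] = drumroll$
  rot[1] = rumroll$d
  rot[2] = umroll$dr
  rot[3] = mroll$dru
  rot[4] = roll$drum
  rot[5] = oll$drumr
  rot[6] = ll$drumro
  rot[7] = l$drumrol
  rot[8] = $drumroll
Sorted (with $ < everything):
  sorted[0] = $drumroll  (last char: 'l')
  sorted[1] = drumroll$  (last char: '$')
  sorted[2] = l$drumrol  (last char: 'l')
  sorted[3] = ll$drumro  (last char: 'o')
  sorted[4] = mroll$dru  (last char: 'u')
  sorted[5] = oll$drumr  (last char: 'r')
  sorted[6] = roll$drum  (last char: 'm')
  sorted[7] = rumroll$d  (last char: 'd')
  sorted[8] = umroll$dr  (last char: 'r')
Last column: l$lourmdr
Original string S is at sorted index 1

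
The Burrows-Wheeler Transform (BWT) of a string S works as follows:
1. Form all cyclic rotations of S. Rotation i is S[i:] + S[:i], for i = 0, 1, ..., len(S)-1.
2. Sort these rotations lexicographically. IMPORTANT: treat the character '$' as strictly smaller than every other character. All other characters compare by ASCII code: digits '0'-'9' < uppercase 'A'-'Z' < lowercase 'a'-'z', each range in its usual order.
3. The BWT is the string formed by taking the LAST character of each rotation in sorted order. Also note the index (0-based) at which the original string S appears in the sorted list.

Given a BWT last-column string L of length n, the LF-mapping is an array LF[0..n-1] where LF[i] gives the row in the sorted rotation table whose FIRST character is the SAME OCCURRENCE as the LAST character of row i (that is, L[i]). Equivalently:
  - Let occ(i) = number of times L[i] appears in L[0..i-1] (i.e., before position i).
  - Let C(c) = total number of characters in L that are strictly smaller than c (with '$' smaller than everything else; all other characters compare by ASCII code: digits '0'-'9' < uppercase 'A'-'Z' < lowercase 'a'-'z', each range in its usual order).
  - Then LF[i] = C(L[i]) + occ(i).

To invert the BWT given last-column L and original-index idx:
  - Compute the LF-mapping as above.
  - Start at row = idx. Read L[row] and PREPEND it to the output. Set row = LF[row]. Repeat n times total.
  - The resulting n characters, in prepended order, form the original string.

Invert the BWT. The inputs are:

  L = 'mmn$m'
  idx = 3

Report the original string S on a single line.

LF mapping: 1 2 4 0 3
Walk LF starting at row 3, prepending L[row]:
  step 1: row=3, L[3]='$', prepend. Next row=LF[3]=0
  step 2: row=0, L[0]='m', prepend. Next row=LF[0]=1
  step 3: row=1, L[1]='m', prepend. Next row=LF[1]=2
  step 4: row=2, L[2]='n', prepend. Next row=LF[2]=4
  step 5: row=4, L[4]='m', prepend. Next row=LF[4]=3
Reversed output: mnmm$

Answer: mnmm$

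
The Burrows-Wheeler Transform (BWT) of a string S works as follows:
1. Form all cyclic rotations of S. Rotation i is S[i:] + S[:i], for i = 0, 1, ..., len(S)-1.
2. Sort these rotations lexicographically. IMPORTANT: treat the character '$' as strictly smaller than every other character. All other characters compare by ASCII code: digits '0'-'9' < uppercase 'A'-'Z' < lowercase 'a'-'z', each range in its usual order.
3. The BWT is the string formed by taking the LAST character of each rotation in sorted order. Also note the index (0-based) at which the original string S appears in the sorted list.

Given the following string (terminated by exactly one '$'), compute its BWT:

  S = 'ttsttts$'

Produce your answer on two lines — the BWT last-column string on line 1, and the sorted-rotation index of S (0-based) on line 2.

Answer: sttttt$s
6

Derivation:
All 8 rotations (rotation i = S[i:]+S[:i]):
  rot[0] = ttsttts$
  rot[1] = tsttts$t
  rot[2] = sttts$tt
  rot[3] = ttts$tts
  rot[4] = tts$ttst
  rot[5] = ts$ttstt
  rot[6] = s$ttsttt
  rot[7] = $ttsttts
Sorted (with $ < everything):
  sorted[0] = $ttsttts  (last char: 's')
  sorted[1] = s$ttsttt  (last char: 't')
  sorted[2] = sttts$tt  (last char: 't')
  sorted[3] = ts$ttstt  (last char: 't')
  sorted[4] = tsttts$t  (last char: 't')
  sorted[5] = tts$ttst  (last char: 't')
  sorted[6] = ttsttts$  (last char: '$')
  sorted[7] = ttts$tts  (last char: 's')
Last column: sttttt$s
Original string S is at sorted index 6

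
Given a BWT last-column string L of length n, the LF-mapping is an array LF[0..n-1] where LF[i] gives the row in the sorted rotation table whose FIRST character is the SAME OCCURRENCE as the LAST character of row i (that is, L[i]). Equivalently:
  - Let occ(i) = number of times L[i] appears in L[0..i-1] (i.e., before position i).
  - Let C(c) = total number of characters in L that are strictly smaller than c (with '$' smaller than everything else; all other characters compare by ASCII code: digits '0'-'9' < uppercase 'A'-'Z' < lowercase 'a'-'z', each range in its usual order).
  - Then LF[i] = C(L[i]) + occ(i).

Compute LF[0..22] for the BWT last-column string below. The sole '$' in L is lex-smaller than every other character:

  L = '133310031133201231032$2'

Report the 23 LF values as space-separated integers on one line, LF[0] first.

Char counts: '$':1, '0':4, '1':6, '2':4, '3':8
C (first-col start): C('$')=0, C('0')=1, C('1')=5, C('2')=11, C('3')=15
L[0]='1': occ=0, LF[0]=C('1')+0=5+0=5
L[1]='3': occ=0, LF[1]=C('3')+0=15+0=15
L[2]='3': occ=1, LF[2]=C('3')+1=15+1=16
L[3]='3': occ=2, LF[3]=C('3')+2=15+2=17
L[4]='1': occ=1, LF[4]=C('1')+1=5+1=6
L[5]='0': occ=0, LF[5]=C('0')+0=1+0=1
L[6]='0': occ=1, LF[6]=C('0')+1=1+1=2
L[7]='3': occ=3, LF[7]=C('3')+3=15+3=18
L[8]='1': occ=2, LF[8]=C('1')+2=5+2=7
L[9]='1': occ=3, LF[9]=C('1')+3=5+3=8
L[10]='3': occ=4, LF[10]=C('3')+4=15+4=19
L[11]='3': occ=5, LF[11]=C('3')+5=15+5=20
L[12]='2': occ=0, LF[12]=C('2')+0=11+0=11
L[13]='0': occ=2, LF[13]=C('0')+2=1+2=3
L[14]='1': occ=4, LF[14]=C('1')+4=5+4=9
L[15]='2': occ=1, LF[15]=C('2')+1=11+1=12
L[16]='3': occ=6, LF[16]=C('3')+6=15+6=21
L[17]='1': occ=5, LF[17]=C('1')+5=5+5=10
L[18]='0': occ=3, LF[18]=C('0')+3=1+3=4
L[19]='3': occ=7, LF[19]=C('3')+7=15+7=22
L[20]='2': occ=2, LF[20]=C('2')+2=11+2=13
L[21]='$': occ=0, LF[21]=C('$')+0=0+0=0
L[22]='2': occ=3, LF[22]=C('2')+3=11+3=14

Answer: 5 15 16 17 6 1 2 18 7 8 19 20 11 3 9 12 21 10 4 22 13 0 14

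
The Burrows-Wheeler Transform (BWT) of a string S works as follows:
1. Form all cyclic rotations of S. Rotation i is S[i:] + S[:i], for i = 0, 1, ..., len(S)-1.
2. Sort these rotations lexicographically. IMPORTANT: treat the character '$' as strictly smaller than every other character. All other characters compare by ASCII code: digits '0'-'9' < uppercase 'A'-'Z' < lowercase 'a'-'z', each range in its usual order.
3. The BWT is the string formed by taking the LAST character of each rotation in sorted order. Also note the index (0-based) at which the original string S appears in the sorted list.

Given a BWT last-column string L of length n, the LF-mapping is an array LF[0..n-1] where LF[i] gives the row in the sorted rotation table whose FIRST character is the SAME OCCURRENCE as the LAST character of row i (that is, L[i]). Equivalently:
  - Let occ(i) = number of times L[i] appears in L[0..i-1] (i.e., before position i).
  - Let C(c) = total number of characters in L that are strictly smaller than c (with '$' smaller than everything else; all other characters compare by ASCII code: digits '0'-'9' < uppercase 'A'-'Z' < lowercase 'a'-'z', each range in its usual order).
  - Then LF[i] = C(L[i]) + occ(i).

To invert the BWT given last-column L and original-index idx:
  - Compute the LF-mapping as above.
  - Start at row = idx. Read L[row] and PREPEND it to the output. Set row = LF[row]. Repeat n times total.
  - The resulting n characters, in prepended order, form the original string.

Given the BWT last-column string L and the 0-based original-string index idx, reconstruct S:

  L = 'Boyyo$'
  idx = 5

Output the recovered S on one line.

LF mapping: 1 2 4 5 3 0
Walk LF starting at row 5, prepending L[row]:
  step 1: row=5, L[5]='$', prepend. Next row=LF[5]=0
  step 2: row=0, L[0]='B', prepend. Next row=LF[0]=1
  step 3: row=1, L[1]='o', prepend. Next row=LF[1]=2
  step 4: row=2, L[2]='y', prepend. Next row=LF[2]=4
  step 5: row=4, L[4]='o', prepend. Next row=LF[4]=3
  step 6: row=3, L[3]='y', prepend. Next row=LF[3]=5
Reversed output: yoyoB$

Answer: yoyoB$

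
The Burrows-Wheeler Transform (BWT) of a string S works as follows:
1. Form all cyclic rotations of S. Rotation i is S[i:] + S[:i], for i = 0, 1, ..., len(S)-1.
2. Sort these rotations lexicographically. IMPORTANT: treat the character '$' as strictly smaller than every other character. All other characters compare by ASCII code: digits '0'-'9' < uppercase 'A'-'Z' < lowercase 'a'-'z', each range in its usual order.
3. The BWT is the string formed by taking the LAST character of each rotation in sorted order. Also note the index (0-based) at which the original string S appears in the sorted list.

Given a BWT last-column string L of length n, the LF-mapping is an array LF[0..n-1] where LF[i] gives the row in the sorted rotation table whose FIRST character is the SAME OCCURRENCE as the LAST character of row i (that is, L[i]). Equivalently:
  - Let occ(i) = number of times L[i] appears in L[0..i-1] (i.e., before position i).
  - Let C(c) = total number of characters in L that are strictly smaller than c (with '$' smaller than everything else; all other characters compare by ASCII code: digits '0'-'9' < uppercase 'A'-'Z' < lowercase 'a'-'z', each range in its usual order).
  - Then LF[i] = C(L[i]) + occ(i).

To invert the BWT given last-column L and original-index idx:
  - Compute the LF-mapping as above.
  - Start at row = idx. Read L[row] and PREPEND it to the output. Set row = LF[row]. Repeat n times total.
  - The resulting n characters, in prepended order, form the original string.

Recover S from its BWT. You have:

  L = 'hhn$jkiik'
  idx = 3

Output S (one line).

LF mapping: 1 2 8 0 5 6 3 4 7
Walk LF starting at row 3, prepending L[row]:
  step 1: row=3, L[3]='$', prepend. Next row=LF[3]=0
  step 2: row=0, L[0]='h', prepend. Next row=LF[0]=1
  step 3: row=1, L[1]='h', prepend. Next row=LF[1]=2
  step 4: row=2, L[2]='n', prepend. Next row=LF[2]=8
  step 5: row=8, L[8]='k', prepend. Next row=LF[8]=7
  step 6: row=7, L[7]='i', prepend. Next row=LF[7]=4
  step 7: row=4, L[4]='j', prepend. Next row=LF[4]=5
  step 8: row=5, L[5]='k', prepend. Next row=LF[5]=6
  step 9: row=6, L[6]='i', prepend. Next row=LF[6]=3
Reversed output: ikjiknhh$

Answer: ikjiknhh$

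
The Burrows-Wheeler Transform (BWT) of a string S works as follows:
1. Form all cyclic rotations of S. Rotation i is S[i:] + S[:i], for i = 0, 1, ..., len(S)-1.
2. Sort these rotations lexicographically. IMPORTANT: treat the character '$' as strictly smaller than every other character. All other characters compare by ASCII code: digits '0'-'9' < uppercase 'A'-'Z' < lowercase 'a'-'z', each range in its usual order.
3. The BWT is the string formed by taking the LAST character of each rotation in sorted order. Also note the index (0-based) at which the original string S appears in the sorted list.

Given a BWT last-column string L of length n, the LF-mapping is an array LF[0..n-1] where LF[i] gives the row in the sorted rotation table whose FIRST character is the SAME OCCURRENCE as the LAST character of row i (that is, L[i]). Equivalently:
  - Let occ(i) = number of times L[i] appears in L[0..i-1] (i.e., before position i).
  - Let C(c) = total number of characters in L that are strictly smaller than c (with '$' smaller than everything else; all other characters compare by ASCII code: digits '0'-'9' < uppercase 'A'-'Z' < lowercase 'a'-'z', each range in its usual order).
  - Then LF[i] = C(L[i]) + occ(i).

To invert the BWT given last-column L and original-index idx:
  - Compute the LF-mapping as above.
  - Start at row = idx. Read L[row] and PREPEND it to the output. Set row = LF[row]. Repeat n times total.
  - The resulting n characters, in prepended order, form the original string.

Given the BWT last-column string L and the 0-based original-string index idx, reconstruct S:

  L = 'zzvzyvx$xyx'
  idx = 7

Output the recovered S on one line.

LF mapping: 8 9 1 10 6 2 3 0 4 7 5
Walk LF starting at row 7, prepending L[row]:
  step 1: row=7, L[7]='$', prepend. Next row=LF[7]=0
  step 2: row=0, L[0]='z', prepend. Next row=LF[0]=8
  step 3: row=8, L[8]='x', prepend. Next row=LF[8]=4
  step 4: row=4, L[4]='y', prepend. Next row=LF[4]=6
  step 5: row=6, L[6]='x', prepend. Next row=LF[6]=3
  step 6: row=3, L[3]='z', prepend. Next row=LF[3]=10
  step 7: row=10, L[10]='x', prepend. Next row=LF[10]=5
  step 8: row=5, L[5]='v', prepend. Next row=LF[5]=2
  step 9: row=2, L[2]='v', prepend. Next row=LF[2]=1
  step 10: row=1, L[1]='z', prepend. Next row=LF[1]=9
  step 11: row=9, L[9]='y', prepend. Next row=LF[9]=7
Reversed output: yzvvxzxyxz$

Answer: yzvvxzxyxz$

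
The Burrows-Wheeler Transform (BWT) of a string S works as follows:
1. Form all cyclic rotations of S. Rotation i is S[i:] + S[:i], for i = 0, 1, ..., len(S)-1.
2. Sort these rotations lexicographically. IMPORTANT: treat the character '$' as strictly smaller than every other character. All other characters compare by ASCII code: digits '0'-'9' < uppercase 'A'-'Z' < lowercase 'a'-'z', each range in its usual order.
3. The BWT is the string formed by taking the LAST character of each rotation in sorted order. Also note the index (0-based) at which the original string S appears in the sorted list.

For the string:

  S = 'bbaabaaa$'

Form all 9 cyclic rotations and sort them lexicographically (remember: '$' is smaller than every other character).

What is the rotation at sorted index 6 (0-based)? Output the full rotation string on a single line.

Answer: baaa$bbaa

Derivation:
All 9 rotations (rotation i = S[i:]+S[:i]):
  rot[0] = bbaabaaa$
  rot[1] = baabaaa$b
  rot[2] = aabaaa$bb
  rot[3] = abaaa$bba
  rot[4] = baaa$bbaa
  rot[5] = aaa$bbaab
  rot[6] = aa$bbaaba
  rot[7] = a$bbaabaa
  rot[8] = $bbaabaaa
Sorted (with $ < everything):
  sorted[0] = $bbaabaaa
  sorted[1] = a$bbaabaa
  sorted[2] = aa$bbaaba
  sorted[3] = aaa$bbaab
  sorted[4] = aabaaa$bb
  sorted[5] = abaaa$bba
  sorted[6] = baaa$bbaa
  sorted[7] = baabaaa$b
  sorted[8] = bbaabaaa$
sorted[6] = baaa$bbaa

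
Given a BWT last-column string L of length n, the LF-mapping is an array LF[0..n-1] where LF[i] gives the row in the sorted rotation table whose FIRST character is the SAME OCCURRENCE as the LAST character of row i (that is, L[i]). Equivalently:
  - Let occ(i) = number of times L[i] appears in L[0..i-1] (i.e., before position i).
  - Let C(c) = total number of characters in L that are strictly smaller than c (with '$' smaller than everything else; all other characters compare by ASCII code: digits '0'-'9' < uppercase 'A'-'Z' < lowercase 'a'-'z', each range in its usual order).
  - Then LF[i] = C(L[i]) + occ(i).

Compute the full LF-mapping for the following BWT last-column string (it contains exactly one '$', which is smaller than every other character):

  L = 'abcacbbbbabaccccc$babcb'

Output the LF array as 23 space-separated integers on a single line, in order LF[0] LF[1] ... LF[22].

Char counts: '$':1, 'a':5, 'b':9, 'c':8
C (first-col start): C('$')=0, C('a')=1, C('b')=6, C('c')=15
L[0]='a': occ=0, LF[0]=C('a')+0=1+0=1
L[1]='b': occ=0, LF[1]=C('b')+0=6+0=6
L[2]='c': occ=0, LF[2]=C('c')+0=15+0=15
L[3]='a': occ=1, LF[3]=C('a')+1=1+1=2
L[4]='c': occ=1, LF[4]=C('c')+1=15+1=16
L[5]='b': occ=1, LF[5]=C('b')+1=6+1=7
L[6]='b': occ=2, LF[6]=C('b')+2=6+2=8
L[7]='b': occ=3, LF[7]=C('b')+3=6+3=9
L[8]='b': occ=4, LF[8]=C('b')+4=6+4=10
L[9]='a': occ=2, LF[9]=C('a')+2=1+2=3
L[10]='b': occ=5, LF[10]=C('b')+5=6+5=11
L[11]='a': occ=3, LF[11]=C('a')+3=1+3=4
L[12]='c': occ=2, LF[12]=C('c')+2=15+2=17
L[13]='c': occ=3, LF[13]=C('c')+3=15+3=18
L[14]='c': occ=4, LF[14]=C('c')+4=15+4=19
L[15]='c': occ=5, LF[15]=C('c')+5=15+5=20
L[16]='c': occ=6, LF[16]=C('c')+6=15+6=21
L[17]='$': occ=0, LF[17]=C('$')+0=0+0=0
L[18]='b': occ=6, LF[18]=C('b')+6=6+6=12
L[19]='a': occ=4, LF[19]=C('a')+4=1+4=5
L[20]='b': occ=7, LF[20]=C('b')+7=6+7=13
L[21]='c': occ=7, LF[21]=C('c')+7=15+7=22
L[22]='b': occ=8, LF[22]=C('b')+8=6+8=14

Answer: 1 6 15 2 16 7 8 9 10 3 11 4 17 18 19 20 21 0 12 5 13 22 14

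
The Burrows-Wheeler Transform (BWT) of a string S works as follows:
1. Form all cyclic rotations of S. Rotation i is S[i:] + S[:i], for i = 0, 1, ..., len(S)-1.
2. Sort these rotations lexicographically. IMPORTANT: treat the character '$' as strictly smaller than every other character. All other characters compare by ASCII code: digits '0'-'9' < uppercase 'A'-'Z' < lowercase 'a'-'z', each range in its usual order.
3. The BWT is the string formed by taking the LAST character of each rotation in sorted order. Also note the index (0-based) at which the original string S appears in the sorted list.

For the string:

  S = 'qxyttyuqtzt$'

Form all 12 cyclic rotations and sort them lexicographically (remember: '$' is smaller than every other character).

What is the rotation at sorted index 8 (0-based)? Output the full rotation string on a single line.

All 12 rotations (rotation i = S[i:]+S[:i]):
  rot[0] = qxyttyuqtzt$
  rot[1] = xyttyuqtzt$q
  rot[2] = yttyuqtzt$qx
  rot[3] = ttyuqtzt$qxy
  rot[4] = tyuqtzt$qxyt
  rot[5] = yuqtzt$qxytt
  rot[6] = uqtzt$qxytty
  rot[7] = qtzt$qxyttyu
  rot[8] = tzt$qxyttyuq
  rot[9] = zt$qxyttyuqt
  rot[10] = t$qxyttyuqtz
  rot[11] = $qxyttyuqtzt
Sorted (with $ < everything):
  sorted[0] = $qxyttyuqtzt
  sorted[1] = qtzt$qxyttyu
  sorted[2] = qxyttyuqtzt$
  sorted[3] = t$qxyttyuqtz
  sorted[4] = ttyuqtzt$qxy
  sorted[5] = tyuqtzt$qxyt
  sorted[6] = tzt$qxyttyuq
  sorted[7] = uqtzt$qxytty
  sorted[8] = xyttyuqtzt$q
  sorted[9] = yttyuqtzt$qx
  sorted[10] = yuqtzt$qxytt
  sorted[11] = zt$qxyttyuqt
sorted[8] = xyttyuqtzt$q

Answer: xyttyuqtzt$q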